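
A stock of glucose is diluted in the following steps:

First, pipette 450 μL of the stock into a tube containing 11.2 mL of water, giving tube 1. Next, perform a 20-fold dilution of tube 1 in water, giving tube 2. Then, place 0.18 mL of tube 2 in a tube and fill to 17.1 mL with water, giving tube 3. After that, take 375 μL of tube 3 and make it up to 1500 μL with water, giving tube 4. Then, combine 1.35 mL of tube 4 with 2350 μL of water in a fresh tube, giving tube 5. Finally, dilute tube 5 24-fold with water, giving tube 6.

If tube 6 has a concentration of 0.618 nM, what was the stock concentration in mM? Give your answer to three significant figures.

8.00 mM

Step 1: 450 μL + 11.2 mL = 11650 μL total → factor 11650/450 = 25.889
Step 2: 20-fold → factor 20
Step 3: 0.18 mL brought to 17.1 mL → factor 17.1/0.18 = 95
Step 4: 375 μL brought to 1500 μL → factor 1500/375 = 4
Step 5: 1.35 mL + 2350 μL = 3.7 mL total → factor 3.7/1.35 = 2.7407
Step 6: 24-fold → factor 24
Overall dilution factor = 25.889 × 20 × 95 × 4 × 2.7407 × 24 = 1.2942 × 10^7
Stock = 0.618 nM × 1.2942 × 10^7 = 7.998 × 10^6 nM = 8.00 mM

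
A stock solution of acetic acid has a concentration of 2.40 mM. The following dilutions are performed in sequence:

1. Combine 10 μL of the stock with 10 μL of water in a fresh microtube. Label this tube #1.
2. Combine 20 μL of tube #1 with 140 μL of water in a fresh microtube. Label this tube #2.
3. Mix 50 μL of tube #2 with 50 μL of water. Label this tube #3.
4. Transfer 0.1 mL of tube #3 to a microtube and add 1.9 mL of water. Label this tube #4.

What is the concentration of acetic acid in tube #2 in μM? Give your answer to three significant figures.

150 μM

Step 1: 10 μL + 10 μL = 20 μL total → factor 20/10 = 2
Step 2: 20 μL + 140 μL = 160 μL total → factor 160/20 = 8
Dilution factor through tube #2 = 2 × 8 = 16
[tube #2] = 2.40 mM / 16 = 0.1500 mM = 150 μM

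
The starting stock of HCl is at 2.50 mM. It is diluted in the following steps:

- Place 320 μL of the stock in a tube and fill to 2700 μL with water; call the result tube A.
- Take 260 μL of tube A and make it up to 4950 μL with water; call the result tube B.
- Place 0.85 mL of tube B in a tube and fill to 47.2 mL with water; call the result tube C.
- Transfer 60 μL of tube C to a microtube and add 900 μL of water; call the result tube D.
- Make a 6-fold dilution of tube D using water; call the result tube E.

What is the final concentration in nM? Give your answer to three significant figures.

2.92 nM

Step 1: 320 μL brought to 2700 μL → factor 2700/320 = 8.4375
Step 2: 260 μL brought to 4950 μL → factor 4950/260 = 19.038
Step 3: 0.85 mL brought to 47.2 mL → factor 47.2/0.85 = 55.529
Step 4: 60 μL + 900 μL = 960 μL total → factor 960/60 = 16
Step 5: 6-fold → factor 6
Overall dilution factor = 8.4375 × 19.038 × 55.529 × 16 × 6 = 8.5633 × 10^5
Final = 2.50 mM / 8.5633 × 10^5 = 2.919 × 10^-6 mM = 2.92 nM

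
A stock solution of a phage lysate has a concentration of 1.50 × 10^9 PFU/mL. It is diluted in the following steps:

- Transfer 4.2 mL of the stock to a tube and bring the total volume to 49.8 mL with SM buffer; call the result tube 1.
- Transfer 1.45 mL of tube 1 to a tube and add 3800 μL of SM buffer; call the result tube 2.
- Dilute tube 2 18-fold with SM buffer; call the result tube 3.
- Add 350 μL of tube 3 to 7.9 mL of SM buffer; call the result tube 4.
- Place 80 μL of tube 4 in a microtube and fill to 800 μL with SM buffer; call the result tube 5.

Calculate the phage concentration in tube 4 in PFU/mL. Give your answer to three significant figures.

Step 1: 4.2 mL brought to 49.8 mL → factor 49.8/4.2 = 11.857
Step 2: 1.45 mL + 3800 μL = 5.25 mL total → factor 5.25/1.45 = 3.6207
Step 3: 18-fold → factor 18
Step 4: 350 μL + 7.9 mL = 8250 μL total → factor 8250/350 = 23.571
Dilution factor through tube 4 = 11.857 × 3.6207 × 18 × 23.571 = 18215
[tube 4] = 1.50 × 10^9 PFU/mL / 18215 = 8.23 × 10^4 PFU/mL

8.23 × 10^4 PFU/mL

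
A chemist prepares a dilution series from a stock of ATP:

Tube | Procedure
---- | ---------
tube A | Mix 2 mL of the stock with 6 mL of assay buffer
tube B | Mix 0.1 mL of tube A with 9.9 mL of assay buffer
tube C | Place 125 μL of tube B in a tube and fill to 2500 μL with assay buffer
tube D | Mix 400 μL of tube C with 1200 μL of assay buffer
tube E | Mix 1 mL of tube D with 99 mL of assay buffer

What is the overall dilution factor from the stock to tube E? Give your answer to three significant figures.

Step 1: 2 mL + 6 mL = 8 mL total → factor 8/2 = 4
Step 2: 0.1 mL + 9.9 mL = 10 mL total → factor 10/0.1 = 100
Step 3: 125 μL brought to 2500 μL → factor 2500/125 = 20
Step 4: 400 μL + 1200 μL = 1600 μL total → factor 1600/400 = 4
Step 5: 1 mL + 99 mL = 100 mL total → factor 100/1 = 100
Overall dilution factor = 4 × 100 × 20 × 4 × 100 = 3.2 × 10^6

3.20 × 10^6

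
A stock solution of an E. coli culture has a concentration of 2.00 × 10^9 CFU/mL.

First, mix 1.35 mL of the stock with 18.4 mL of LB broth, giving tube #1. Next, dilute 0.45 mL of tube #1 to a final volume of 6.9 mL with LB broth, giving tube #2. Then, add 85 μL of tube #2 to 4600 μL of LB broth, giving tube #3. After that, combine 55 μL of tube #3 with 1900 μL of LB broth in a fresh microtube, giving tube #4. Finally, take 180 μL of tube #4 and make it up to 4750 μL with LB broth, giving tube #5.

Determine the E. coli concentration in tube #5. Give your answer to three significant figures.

172 CFU/mL

Step 1: 1.35 mL + 18.4 mL = 19.75 mL total → factor 19.75/1.35 = 14.63
Step 2: 0.45 mL brought to 6.9 mL → factor 6.9/0.45 = 15.333
Step 3: 85 μL + 4600 μL = 4685 μL total → factor 4685/85 = 55.118
Step 4: 55 μL + 1900 μL = 1955 μL total → factor 1955/55 = 35.545
Step 5: 180 μL brought to 4750 μL → factor 4750/180 = 26.389
Overall dilution factor = 14.63 × 15.333 × 55.118 × 35.545 × 26.389 = 1.1598 × 10^7
Final = 2.00 × 10^9 CFU/mL / 1.1598 × 10^7 = 172 CFU/mL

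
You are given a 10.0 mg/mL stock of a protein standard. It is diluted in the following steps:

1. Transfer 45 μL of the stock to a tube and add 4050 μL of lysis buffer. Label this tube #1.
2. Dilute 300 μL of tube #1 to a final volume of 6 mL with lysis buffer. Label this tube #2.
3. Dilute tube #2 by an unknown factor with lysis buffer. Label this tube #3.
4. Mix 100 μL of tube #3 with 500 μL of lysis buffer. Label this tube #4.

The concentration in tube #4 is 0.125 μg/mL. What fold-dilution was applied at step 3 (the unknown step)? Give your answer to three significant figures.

Step 1: 45 μL + 4050 μL = 4095 μL total → factor 4095/45 = 91
Step 2: 300 μL brought to 6 mL → factor 6000/300 = 20
Step 3: unknown factor x
Step 4: 100 μL + 500 μL = 600 μL total → factor 600/100 = 6
Product of known-step factors = 10920
Overall factor = 10.0 mg/mL / (0.125 μg/mL) = 80000
x = 80000 / 10920 = 7.33

7.33-fold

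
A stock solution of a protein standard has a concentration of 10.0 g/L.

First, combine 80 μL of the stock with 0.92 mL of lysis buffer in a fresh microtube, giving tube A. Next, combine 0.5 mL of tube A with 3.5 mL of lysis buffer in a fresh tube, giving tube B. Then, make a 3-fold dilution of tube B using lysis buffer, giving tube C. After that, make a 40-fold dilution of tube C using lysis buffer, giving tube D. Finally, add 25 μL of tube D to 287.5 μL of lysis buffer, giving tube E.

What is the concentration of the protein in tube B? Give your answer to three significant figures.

Step 1: 80 μL + 0.92 mL = 1000 μL total → factor 1000/80 = 12.5
Step 2: 0.5 mL + 3.5 mL = 4 mL total → factor 4/0.5 = 8
Dilution factor through tube B = 12.5 × 8 = 100
[tube B] = 10.0 g/L / 100 = 0.100 g/L

0.100 g/L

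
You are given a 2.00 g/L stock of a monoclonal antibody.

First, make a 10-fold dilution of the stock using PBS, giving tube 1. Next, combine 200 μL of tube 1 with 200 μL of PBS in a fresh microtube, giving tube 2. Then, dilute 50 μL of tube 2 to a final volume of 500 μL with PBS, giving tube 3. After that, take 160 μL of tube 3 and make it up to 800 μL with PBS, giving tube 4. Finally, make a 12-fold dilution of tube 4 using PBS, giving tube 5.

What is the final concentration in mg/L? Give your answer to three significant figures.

0.167 mg/L

Step 1: 10-fold → factor 10
Step 2: 200 μL + 200 μL = 400 μL total → factor 400/200 = 2
Step 3: 50 μL brought to 500 μL → factor 500/50 = 10
Step 4: 160 μL brought to 800 μL → factor 800/160 = 5
Step 5: 12-fold → factor 12
Overall dilution factor = 10 × 2 × 10 × 5 × 12 = 12000
Final = 2.00 g/L / 12000 = 0.0001667 g/L = 0.167 mg/L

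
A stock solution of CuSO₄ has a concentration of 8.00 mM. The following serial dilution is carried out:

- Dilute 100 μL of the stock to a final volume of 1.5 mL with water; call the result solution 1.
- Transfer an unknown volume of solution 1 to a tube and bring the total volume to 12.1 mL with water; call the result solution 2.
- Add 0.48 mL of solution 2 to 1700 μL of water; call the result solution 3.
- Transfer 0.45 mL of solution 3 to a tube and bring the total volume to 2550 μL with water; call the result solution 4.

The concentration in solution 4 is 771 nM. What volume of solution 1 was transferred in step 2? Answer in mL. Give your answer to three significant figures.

Step 1: 100 μL brought to 1.5 mL → factor 1500/100 = 15
Step 2: v brought to 12.1 mL → factor = 12.1 mL/v
Step 3: 0.48 mL + 1700 μL = 2.18 mL total → factor 2.18/0.48 = 4.5417
Step 4: 0.45 mL brought to 2550 μL → factor 2.55/0.45 = 5.6667
Product of known-step factors = 386.04
Overall factor = 8.00 mM / (771 nM) = 10376
Step-2 factor = 10376 / 386.04 = 26.878
v = 12.1 mL / 26.878 = 0.450 mL

0.450 mL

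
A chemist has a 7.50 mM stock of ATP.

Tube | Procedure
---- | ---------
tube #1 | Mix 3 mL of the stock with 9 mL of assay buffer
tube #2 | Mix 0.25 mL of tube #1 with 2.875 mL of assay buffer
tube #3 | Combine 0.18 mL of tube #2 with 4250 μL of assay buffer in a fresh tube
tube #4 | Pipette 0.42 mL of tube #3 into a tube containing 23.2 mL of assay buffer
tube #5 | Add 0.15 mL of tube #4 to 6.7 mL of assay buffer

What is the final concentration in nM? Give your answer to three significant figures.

2.37 nM

Step 1: 3 mL + 9 mL = 12 mL total → factor 12/3 = 4
Step 2: 0.25 mL + 2.875 mL = 3.125 mL total → factor 3.125/0.25 = 12.5
Step 3: 0.18 mL + 4250 μL = 4.43 mL total → factor 4.43/0.18 = 24.611
Step 4: 0.42 mL + 23.2 mL = 23.62 mL total → factor 23.62/0.42 = 56.238
Step 5: 0.15 mL + 6.7 mL = 6.85 mL total → factor 6.85/0.15 = 45.667
Overall dilution factor = 4 × 12.5 × 24.611 × 56.238 × 45.667 = 3.1603 × 10^6
Final = 7.50 mM / 3.1603 × 10^6 = 2.373 × 10^-6 mM = 2.37 nM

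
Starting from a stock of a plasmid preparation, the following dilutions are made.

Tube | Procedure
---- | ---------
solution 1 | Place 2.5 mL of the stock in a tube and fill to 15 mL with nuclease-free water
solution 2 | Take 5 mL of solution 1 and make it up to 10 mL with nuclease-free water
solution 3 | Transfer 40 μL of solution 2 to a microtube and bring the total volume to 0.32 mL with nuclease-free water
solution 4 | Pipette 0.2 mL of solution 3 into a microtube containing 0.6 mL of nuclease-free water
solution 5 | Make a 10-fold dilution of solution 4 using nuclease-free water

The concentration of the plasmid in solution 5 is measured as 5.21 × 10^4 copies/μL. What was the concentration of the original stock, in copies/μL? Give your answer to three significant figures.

Step 1: 2.5 mL brought to 15 mL → factor 15/2.5 = 6
Step 2: 5 mL brought to 10 mL → factor 10/5 = 2
Step 3: 40 μL brought to 0.32 mL → factor 320/40 = 8
Step 4: 0.2 mL + 0.6 mL = 0.8 mL total → factor 0.8/0.2 = 4
Step 5: 10-fold → factor 10
Overall dilution factor = 6 × 2 × 8 × 4 × 10 = 3840
Stock = 5.21 × 10^4 copies/μL × 3840 = 2.00 × 10^8 copies/μL

2.00 × 10^8 copies/μL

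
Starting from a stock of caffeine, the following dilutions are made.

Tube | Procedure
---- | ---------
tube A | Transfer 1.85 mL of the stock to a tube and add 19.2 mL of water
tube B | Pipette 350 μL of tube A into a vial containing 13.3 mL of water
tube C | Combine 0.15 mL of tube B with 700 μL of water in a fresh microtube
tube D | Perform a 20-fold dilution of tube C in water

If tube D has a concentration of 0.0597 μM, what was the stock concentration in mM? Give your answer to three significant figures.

3.00 mM

Step 1: 1.85 mL + 19.2 mL = 21.05 mL total → factor 21.05/1.85 = 11.378
Step 2: 350 μL + 13.3 mL = 13650 μL total → factor 13650/350 = 39
Step 3: 0.15 mL + 700 μL = 0.85 mL total → factor 0.85/0.15 = 5.6667
Step 4: 20-fold → factor 20
Overall dilution factor = 11.378 × 39 × 5.6667 × 20 = 50292
Stock = 0.0597 μM × 50292 = 3002 μM = 3.00 mM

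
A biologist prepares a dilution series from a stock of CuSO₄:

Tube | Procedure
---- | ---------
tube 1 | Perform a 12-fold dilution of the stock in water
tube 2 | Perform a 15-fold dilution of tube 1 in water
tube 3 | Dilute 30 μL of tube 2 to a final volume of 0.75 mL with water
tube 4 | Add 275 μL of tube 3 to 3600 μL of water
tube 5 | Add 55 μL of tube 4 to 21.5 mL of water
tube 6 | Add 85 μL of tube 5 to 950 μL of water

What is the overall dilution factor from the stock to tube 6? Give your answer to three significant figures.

3.03 × 10^8

Step 1: 12-fold → factor 12
Step 2: 15-fold → factor 15
Step 3: 30 μL brought to 0.75 mL → factor 750/30 = 25
Step 4: 275 μL + 3600 μL = 3875 μL total → factor 3875/275 = 14.091
Step 5: 55 μL + 21.5 mL = 21555 μL total → factor 21555/55 = 391.91
Step 6: 85 μL + 950 μL = 1035 μL total → factor 1035/85 = 12.176
Overall dilution factor = 12 × 15 × 25 × 14.091 × 391.91 × 12.176 = 3.0259 × 10^8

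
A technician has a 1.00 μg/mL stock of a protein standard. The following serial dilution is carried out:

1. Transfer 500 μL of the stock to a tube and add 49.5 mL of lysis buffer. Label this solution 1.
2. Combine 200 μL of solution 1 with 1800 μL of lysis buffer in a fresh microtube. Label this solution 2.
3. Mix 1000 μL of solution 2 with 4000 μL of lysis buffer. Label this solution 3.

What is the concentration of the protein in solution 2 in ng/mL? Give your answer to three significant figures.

Step 1: 500 μL + 49.5 mL = 50000 μL total → factor 50000/500 = 100
Step 2: 200 μL + 1800 μL = 2000 μL total → factor 2000/200 = 10
Dilution factor through solution 2 = 100 × 10 = 1000
[solution 2] = 1.00 μg/mL / 1000 = 0.001000 μg/mL = 1.00 ng/mL

1.00 ng/mL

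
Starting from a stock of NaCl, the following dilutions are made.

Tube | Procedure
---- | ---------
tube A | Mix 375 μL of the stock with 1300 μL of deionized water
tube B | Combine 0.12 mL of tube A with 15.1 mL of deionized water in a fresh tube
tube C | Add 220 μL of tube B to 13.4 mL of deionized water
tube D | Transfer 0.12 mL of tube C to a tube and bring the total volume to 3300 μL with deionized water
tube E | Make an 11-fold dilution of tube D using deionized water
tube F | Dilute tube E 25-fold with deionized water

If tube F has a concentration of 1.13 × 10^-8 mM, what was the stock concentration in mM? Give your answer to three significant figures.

3.00 mM

Step 1: 375 μL + 1300 μL = 1675 μL total → factor 1675/375 = 4.4667
Step 2: 0.12 mL + 15.1 mL = 15.22 mL total → factor 15.22/0.12 = 126.83
Step 3: 220 μL + 13.4 mL = 13620 μL total → factor 13620/220 = 61.909
Step 4: 0.12 mL brought to 3300 μL → factor 3.3/0.12 = 27.5
Step 5: 11-fold → factor 11
Step 6: 25-fold → factor 25
Overall dilution factor = 4.4667 × 126.83 × 61.909 × 27.5 × 11 × 25 = 2.6524 × 10^8
Stock = 1.13 × 10^-8 mM × 2.6524 × 10^8 = 3.00 mM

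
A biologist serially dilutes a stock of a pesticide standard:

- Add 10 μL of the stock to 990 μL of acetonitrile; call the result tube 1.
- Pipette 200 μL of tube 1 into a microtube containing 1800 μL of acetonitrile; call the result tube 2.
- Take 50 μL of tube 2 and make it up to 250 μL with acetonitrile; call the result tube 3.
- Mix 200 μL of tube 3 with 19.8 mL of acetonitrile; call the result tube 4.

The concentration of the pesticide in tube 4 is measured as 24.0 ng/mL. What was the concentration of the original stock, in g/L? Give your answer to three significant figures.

Step 1: 10 μL + 990 μL = 1000 μL total → factor 1000/10 = 100
Step 2: 200 μL + 1800 μL = 2000 μL total → factor 2000/200 = 10
Step 3: 50 μL brought to 250 μL → factor 250/50 = 5
Step 4: 200 μL + 19.8 mL = 20000 μL total → factor 20000/200 = 100
Overall dilution factor = 100 × 10 × 5 × 100 = 5 × 10^5
Stock = 24.0 ng/mL × 5 × 10^5 = 1.200 × 10^7 ng/mL = 12.0 g/L

12.0 g/L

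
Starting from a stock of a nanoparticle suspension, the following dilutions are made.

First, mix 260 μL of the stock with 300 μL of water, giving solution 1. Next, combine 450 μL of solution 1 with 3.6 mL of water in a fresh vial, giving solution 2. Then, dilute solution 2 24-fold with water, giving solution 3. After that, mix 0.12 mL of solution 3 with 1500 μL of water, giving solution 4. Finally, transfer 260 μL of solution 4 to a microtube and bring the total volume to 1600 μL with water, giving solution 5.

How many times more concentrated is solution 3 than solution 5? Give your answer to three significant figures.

Step 1: 260 μL + 300 μL = 560 μL total → factor 560/260 = 2.1538
Step 2: 450 μL + 3.6 mL = 4050 μL total → factor 4050/450 = 9
Step 3: 24-fold → factor 24
Step 4: 0.12 mL + 1500 μL = 1.62 mL total → factor 1.62/0.12 = 13.5
Step 5: 260 μL brought to 1600 μL → factor 1600/260 = 6.1538
Dilution factor to solution 3 = 465.23; to solution 5 = 38650
[solution 3]/[solution 5] = (factor to solution 5)/(factor to solution 3) = 38650/465.23 = 83.1

83.1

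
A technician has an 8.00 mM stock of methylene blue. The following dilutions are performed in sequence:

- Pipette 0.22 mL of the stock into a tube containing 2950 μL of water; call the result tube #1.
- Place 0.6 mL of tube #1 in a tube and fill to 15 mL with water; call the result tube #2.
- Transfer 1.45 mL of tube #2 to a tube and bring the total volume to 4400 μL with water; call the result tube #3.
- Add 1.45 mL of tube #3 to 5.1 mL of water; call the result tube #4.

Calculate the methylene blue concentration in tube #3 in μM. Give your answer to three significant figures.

Step 1: 0.22 mL + 2950 μL = 3.17 mL total → factor 3.17/0.22 = 14.409
Step 2: 0.6 mL brought to 15 mL → factor 15/0.6 = 25
Step 3: 1.45 mL brought to 4400 μL → factor 4.4/1.45 = 3.0345
Dilution factor through tube #3 = 14.409 × 25 × 3.0345 = 1093.1
[tube #3] = 8.00 mM / 1093.1 = 0.007319 mM = 7.32 μM

7.32 μM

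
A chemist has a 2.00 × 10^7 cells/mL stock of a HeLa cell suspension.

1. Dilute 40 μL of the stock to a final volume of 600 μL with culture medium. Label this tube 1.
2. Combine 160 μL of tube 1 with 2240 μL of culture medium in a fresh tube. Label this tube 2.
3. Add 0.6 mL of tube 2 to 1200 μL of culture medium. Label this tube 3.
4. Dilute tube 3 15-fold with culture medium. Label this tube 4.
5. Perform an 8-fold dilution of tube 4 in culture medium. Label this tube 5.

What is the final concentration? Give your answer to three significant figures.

247 cells/mL

Step 1: 40 μL brought to 600 μL → factor 600/40 = 15
Step 2: 160 μL + 2240 μL = 2400 μL total → factor 2400/160 = 15
Step 3: 0.6 mL + 1200 μL = 1.8 mL total → factor 1.8/0.6 = 3
Step 4: 15-fold → factor 15
Step 5: 8-fold → factor 8
Overall dilution factor = 15 × 15 × 3 × 15 × 8 = 81000
Final = 2.00 × 10^7 cells/mL / 81000 = 247 cells/mL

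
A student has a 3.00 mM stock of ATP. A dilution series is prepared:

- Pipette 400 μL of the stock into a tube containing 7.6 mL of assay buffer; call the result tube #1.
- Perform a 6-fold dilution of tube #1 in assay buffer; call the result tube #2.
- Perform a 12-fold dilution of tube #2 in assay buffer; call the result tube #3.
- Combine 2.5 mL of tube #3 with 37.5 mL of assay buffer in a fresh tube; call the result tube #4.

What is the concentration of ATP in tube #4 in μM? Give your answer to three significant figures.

Step 1: 400 μL + 7.6 mL = 8000 μL total → factor 8000/400 = 20
Step 2: 6-fold → factor 6
Step 3: 12-fold → factor 12
Step 4: 2.5 mL + 37.5 mL = 40 mL total → factor 40/2.5 = 16
Dilution factor through tube #4 = 20 × 6 × 12 × 16 = 23040
[tube #4] = 3.00 mM / 23040 = 0.0001302 mM = 0.130 μM

0.130 μM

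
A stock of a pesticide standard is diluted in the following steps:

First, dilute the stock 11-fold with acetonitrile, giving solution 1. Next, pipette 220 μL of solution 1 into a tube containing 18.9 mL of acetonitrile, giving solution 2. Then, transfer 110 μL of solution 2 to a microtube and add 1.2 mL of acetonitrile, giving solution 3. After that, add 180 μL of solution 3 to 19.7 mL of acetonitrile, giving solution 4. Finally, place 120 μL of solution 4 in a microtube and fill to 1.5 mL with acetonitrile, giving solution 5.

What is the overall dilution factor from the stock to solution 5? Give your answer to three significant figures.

1.57 × 10^7

Step 1: 11-fold → factor 11
Step 2: 220 μL + 18.9 mL = 19120 μL total → factor 19120/220 = 86.909
Step 3: 110 μL + 1.2 mL = 1310 μL total → factor 1310/110 = 11.909
Step 4: 180 μL + 19.7 mL = 19880 μL total → factor 19880/180 = 110.44
Step 5: 120 μL brought to 1.5 mL → factor 1500/120 = 12.5
Overall dilution factor = 11 × 86.909 × 11.909 × 110.44 × 12.5 = 1.5718 × 10^7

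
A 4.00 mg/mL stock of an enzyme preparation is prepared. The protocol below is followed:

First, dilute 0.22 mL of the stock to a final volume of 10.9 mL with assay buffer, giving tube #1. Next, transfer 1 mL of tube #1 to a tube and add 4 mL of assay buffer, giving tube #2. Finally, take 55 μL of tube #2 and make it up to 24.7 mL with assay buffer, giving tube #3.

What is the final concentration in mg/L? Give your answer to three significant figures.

Step 1: 0.22 mL brought to 10.9 mL → factor 10.9/0.22 = 49.545
Step 2: 1 mL + 4 mL = 5 mL total → factor 5/1 = 5
Step 3: 55 μL brought to 24.7 mL → factor 24700/55 = 449.09
Overall dilution factor = 49.545 × 5 × 449.09 = 1.1125 × 10^5
Final = 4.00 mg/mL / 1.1125 × 10^5 = 3.595 × 10^-5 mg/mL = 0.0360 mg/L

0.0360 mg/L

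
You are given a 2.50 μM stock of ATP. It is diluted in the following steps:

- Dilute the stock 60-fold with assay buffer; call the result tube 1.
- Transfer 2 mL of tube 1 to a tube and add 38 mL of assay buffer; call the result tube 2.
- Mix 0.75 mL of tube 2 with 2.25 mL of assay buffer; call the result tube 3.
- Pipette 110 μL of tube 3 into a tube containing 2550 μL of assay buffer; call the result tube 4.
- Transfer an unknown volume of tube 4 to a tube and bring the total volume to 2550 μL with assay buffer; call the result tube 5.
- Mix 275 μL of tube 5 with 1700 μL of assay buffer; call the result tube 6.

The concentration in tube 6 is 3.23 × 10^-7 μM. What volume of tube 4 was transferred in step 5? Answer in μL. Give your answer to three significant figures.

Step 1: 60-fold → factor 60
Step 2: 2 mL + 38 mL = 40 mL total → factor 40/2 = 20
Step 3: 0.75 mL + 2.25 mL = 3 mL total → factor 3/0.75 = 4
Step 4: 110 μL + 2550 μL = 2660 μL total → factor 2660/110 = 24.182
Step 5: v brought to 2550 μL → factor = 2550 μL/v
Step 6: 275 μL + 1700 μL = 1975 μL total → factor 1975/275 = 7.1818
Product of known-step factors = 8.3361 × 10^5
Overall factor = 2.50 μM / (3.23 × 10^-7 μM) = 7.7399 × 10^6
Step-5 factor = 7.7399 × 10^6 / 8.3361 × 10^5 = 9.2848
v = 2550 μL / 9.2848 = 275 μL

275 μL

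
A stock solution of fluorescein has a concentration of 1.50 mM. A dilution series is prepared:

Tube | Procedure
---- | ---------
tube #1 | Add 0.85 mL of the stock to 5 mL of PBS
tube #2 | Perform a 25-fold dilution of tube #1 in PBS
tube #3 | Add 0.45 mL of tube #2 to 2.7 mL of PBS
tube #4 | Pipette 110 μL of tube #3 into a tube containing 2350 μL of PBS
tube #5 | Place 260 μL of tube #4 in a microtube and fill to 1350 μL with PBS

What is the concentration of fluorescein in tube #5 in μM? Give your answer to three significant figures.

0.0107 μM

Step 1: 0.85 mL + 5 mL = 5.85 mL total → factor 5.85/0.85 = 6.8824
Step 2: 25-fold → factor 25
Step 3: 0.45 mL + 2.7 mL = 3.15 mL total → factor 3.15/0.45 = 7
Step 4: 110 μL + 2350 μL = 2460 μL total → factor 2460/110 = 22.364
Step 5: 260 μL brought to 1350 μL → factor 1350/260 = 5.1923
Overall dilution factor = 6.8824 × 25 × 7 × 22.364 × 5.1923 = 1.3985 × 10^5
Final = 1.50 mM / 1.3985 × 10^5 = 1.073 × 10^-5 mM = 0.0107 μM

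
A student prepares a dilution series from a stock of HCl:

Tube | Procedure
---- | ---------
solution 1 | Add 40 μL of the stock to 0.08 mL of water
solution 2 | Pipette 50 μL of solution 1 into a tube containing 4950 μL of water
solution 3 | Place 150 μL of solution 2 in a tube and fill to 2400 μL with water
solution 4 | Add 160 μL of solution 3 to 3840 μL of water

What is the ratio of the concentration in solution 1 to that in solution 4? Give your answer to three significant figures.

4.00 × 10^4

Step 1: 40 μL + 0.08 mL = 120 μL total → factor 120/40 = 3
Step 2: 50 μL + 4950 μL = 5000 μL total → factor 5000/50 = 100
Step 3: 150 μL brought to 2400 μL → factor 2400/150 = 16
Step 4: 160 μL + 3840 μL = 4000 μL total → factor 4000/160 = 25
Dilution factor to solution 1 = 3; to solution 4 = 1.2 × 10^5
[solution 1]/[solution 4] = (factor to solution 4)/(factor to solution 1) = 1.2 × 10^5/3 = 4.00 × 10^4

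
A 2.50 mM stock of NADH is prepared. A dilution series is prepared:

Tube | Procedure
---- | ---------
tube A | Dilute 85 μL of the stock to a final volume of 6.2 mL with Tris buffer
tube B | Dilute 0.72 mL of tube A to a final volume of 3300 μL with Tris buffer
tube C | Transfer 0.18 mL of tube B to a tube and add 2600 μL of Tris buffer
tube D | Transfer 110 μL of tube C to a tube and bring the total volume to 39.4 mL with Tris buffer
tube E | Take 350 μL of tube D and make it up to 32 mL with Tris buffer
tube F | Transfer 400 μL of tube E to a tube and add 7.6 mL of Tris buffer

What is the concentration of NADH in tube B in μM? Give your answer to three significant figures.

7.48 μM

Step 1: 85 μL brought to 6.2 mL → factor 6200/85 = 72.941
Step 2: 0.72 mL brought to 3300 μL → factor 3.3/0.72 = 4.5833
Dilution factor through tube B = 72.941 × 4.5833 = 334.31
[tube B] = 2.50 mM / 334.31 = 0.007478 mM = 7.48 μM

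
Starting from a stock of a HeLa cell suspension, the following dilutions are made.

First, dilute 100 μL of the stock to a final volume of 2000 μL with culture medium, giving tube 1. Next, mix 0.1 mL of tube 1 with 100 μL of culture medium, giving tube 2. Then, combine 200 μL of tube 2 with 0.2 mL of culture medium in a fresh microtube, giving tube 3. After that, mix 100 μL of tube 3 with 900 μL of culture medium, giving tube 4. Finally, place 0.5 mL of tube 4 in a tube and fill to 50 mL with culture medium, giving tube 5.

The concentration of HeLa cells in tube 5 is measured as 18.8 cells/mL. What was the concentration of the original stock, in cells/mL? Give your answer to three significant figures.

1.50 × 10^6 cells/mL

Step 1: 100 μL brought to 2000 μL → factor 2000/100 = 20
Step 2: 0.1 mL + 100 μL = 0.2 mL total → factor 0.2/0.1 = 2
Step 3: 200 μL + 0.2 mL = 400 μL total → factor 400/200 = 2
Step 4: 100 μL + 900 μL = 1000 μL total → factor 1000/100 = 10
Step 5: 0.5 mL brought to 50 mL → factor 50/0.5 = 100
Overall dilution factor = 20 × 2 × 2 × 10 × 100 = 80000
Stock = 18.8 cells/mL × 80000 = 1.50 × 10^6 cells/mL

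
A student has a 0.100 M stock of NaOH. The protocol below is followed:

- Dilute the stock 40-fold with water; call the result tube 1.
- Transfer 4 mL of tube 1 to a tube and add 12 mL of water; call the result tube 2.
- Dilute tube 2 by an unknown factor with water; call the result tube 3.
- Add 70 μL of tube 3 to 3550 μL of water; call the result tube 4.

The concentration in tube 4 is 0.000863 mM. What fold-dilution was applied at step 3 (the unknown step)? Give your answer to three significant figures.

Step 1: 40-fold → factor 40
Step 2: 4 mL + 12 mL = 16 mL total → factor 16/4 = 4
Step 3: unknown factor x
Step 4: 70 μL + 3550 μL = 3620 μL total → factor 3620/70 = 51.714
Product of known-step factors = 8274.3
Overall factor = 0.100 M / (0.000863 mM) = 1.1587 × 10^5
x = 1.1587 × 10^5 / 8274.3 = 14.0

14.0-fold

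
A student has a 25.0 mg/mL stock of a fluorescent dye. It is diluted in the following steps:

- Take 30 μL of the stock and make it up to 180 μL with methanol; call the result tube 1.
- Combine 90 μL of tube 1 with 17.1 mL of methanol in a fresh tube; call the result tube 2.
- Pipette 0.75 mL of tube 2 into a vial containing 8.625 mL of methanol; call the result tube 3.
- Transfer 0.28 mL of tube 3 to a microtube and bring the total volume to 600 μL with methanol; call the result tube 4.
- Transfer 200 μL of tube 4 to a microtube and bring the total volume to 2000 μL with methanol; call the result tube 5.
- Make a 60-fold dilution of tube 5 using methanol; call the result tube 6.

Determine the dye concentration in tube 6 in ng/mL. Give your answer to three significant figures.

Step 1: 30 μL brought to 180 μL → factor 180/30 = 6
Step 2: 90 μL + 17.1 mL = 17190 μL total → factor 17190/90 = 191
Step 3: 0.75 mL + 8.625 mL = 9.375 mL total → factor 9.375/0.75 = 12.5
Step 4: 0.28 mL brought to 600 μL → factor 0.6/0.28 = 2.1429
Step 5: 200 μL brought to 2000 μL → factor 2000/200 = 10
Step 6: 60-fold → factor 60
Overall dilution factor = 6 × 191 × 12.5 × 2.1429 × 10 × 60 = 1.8418 × 10^7
Final = 25.0 mg/mL / 1.8418 × 10^7 = 1.357 × 10^-6 mg/mL = 1.36 ng/mL

1.36 ng/mL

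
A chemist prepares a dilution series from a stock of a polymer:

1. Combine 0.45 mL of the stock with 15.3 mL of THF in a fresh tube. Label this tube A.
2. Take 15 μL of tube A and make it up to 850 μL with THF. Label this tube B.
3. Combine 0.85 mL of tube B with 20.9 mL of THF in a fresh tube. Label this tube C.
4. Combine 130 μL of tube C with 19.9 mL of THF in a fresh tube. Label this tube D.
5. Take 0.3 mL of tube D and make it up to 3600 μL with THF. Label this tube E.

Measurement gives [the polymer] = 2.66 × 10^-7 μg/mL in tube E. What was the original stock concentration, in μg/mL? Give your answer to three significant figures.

25.0 μg/mL

Step 1: 0.45 mL + 15.3 mL = 15.75 mL total → factor 15.75/0.45 = 35
Step 2: 15 μL brought to 850 μL → factor 850/15 = 56.667
Step 3: 0.85 mL + 20.9 mL = 21.75 mL total → factor 21.75/0.85 = 25.588
Step 4: 130 μL + 19.9 mL = 20030 μL total → factor 20030/130 = 154.08
Step 5: 0.3 mL brought to 3600 μL → factor 3.6/0.3 = 12
Overall dilution factor = 35 × 56.667 × 25.588 × 154.08 × 12 = 9.3833 × 10^7
Stock = 2.66 × 10^-7 μg/mL × 9.3833 × 10^7 = 25.0 μg/mL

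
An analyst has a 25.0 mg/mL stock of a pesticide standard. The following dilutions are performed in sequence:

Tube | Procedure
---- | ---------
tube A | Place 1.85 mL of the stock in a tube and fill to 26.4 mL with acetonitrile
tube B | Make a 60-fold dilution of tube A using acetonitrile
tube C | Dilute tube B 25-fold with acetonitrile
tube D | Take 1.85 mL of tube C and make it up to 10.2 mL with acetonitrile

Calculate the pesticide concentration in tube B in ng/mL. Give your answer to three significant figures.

2.92 × 10^4 ng/mL

Step 1: 1.85 mL brought to 26.4 mL → factor 26.4/1.85 = 14.27
Step 2: 60-fold → factor 60
Dilution factor through tube B = 14.27 × 60 = 856.22
[tube B] = 25.0 mg/mL / 856.22 = 0.02920 mg/mL = 2.92 × 10^4 ng/mL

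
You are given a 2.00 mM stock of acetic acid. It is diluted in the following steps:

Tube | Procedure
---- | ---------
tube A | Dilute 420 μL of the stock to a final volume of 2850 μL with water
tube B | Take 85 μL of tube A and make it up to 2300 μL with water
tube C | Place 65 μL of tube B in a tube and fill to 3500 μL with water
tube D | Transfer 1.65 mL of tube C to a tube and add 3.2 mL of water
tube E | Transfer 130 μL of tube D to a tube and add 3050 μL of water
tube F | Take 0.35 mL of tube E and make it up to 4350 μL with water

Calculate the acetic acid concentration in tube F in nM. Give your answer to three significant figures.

0.226 nM

Step 1: 420 μL brought to 2850 μL → factor 2850/420 = 6.7857
Step 2: 85 μL brought to 2300 μL → factor 2300/85 = 27.059
Step 3: 65 μL brought to 3500 μL → factor 3500/65 = 53.846
Step 4: 1.65 mL + 3.2 mL = 4.85 mL total → factor 4.85/1.65 = 2.9394
Step 5: 130 μL + 3050 μL = 3180 μL total → factor 3180/130 = 24.462
Step 6: 0.35 mL brought to 4350 μL → factor 4.35/0.35 = 12.429
Dilution factor through tube F = 6.7857 × 27.059 × 53.846 × 2.9394 × 24.462 × 12.429 = 8.8353 × 10^6
[tube F] = 2.00 mM / 8.8353 × 10^6 = 2.264 × 10^-7 mM = 0.226 nM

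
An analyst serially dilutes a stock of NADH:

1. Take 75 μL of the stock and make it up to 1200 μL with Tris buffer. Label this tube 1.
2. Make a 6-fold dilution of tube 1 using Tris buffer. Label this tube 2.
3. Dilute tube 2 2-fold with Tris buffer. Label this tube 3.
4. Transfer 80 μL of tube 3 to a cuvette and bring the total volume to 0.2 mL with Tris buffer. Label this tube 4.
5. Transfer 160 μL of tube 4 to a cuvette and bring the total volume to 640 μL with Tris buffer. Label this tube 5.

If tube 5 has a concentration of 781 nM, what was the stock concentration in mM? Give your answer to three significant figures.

1.50 mM

Step 1: 75 μL brought to 1200 μL → factor 1200/75 = 16
Step 2: 6-fold → factor 6
Step 3: 2-fold → factor 2
Step 4: 80 μL brought to 0.2 mL → factor 200/80 = 2.5
Step 5: 160 μL brought to 640 μL → factor 640/160 = 4
Overall dilution factor = 16 × 6 × 2 × 2.5 × 4 = 1920
Stock = 781 nM × 1920 = 1.500 × 10^6 nM = 1.50 mM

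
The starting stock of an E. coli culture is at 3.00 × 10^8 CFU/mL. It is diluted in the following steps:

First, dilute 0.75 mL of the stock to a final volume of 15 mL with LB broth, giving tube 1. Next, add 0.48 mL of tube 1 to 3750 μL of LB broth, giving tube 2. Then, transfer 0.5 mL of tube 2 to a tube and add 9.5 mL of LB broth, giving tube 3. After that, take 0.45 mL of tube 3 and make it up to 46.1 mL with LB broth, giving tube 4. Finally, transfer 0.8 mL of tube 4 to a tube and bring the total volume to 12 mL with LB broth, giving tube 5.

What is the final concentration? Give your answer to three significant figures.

Step 1: 0.75 mL brought to 15 mL → factor 15/0.75 = 20
Step 2: 0.48 mL + 3750 μL = 4.23 mL total → factor 4.23/0.48 = 8.8125
Step 3: 0.5 mL + 9.5 mL = 10 mL total → factor 10/0.5 = 20
Step 4: 0.45 mL brought to 46.1 mL → factor 46.1/0.45 = 102.44
Step 5: 0.8 mL brought to 12 mL → factor 12/0.8 = 15
Overall dilution factor = 20 × 8.8125 × 20 × 102.44 × 15 = 5.4168 × 10^6
Final = 3.00 × 10^8 CFU/mL / 5.4168 × 10^6 = 55.4 CFU/mL

55.4 CFU/mL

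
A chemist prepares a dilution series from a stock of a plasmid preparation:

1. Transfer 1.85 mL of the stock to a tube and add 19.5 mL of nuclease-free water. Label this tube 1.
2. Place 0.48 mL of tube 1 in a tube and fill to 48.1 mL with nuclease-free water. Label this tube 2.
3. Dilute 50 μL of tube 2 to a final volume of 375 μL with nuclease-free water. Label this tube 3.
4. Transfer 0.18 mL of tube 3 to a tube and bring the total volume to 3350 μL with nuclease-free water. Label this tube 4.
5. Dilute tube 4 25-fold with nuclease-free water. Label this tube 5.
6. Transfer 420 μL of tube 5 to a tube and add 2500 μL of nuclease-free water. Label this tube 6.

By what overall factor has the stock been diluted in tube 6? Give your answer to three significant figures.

2.81 × 10^7

Step 1: 1.85 mL + 19.5 mL = 21.35 mL total → factor 21.35/1.85 = 11.541
Step 2: 0.48 mL brought to 48.1 mL → factor 48.1/0.48 = 100.21
Step 3: 50 μL brought to 375 μL → factor 375/50 = 7.5
Step 4: 0.18 mL brought to 3350 μL → factor 3.35/0.18 = 18.611
Step 5: 25-fold → factor 25
Step 6: 420 μL + 2500 μL = 2920 μL total → factor 2920/420 = 6.9524
Overall dilution factor = 11.541 × 100.21 × 7.5 × 18.611 × 25 × 6.9524 = 2.8057 × 10^7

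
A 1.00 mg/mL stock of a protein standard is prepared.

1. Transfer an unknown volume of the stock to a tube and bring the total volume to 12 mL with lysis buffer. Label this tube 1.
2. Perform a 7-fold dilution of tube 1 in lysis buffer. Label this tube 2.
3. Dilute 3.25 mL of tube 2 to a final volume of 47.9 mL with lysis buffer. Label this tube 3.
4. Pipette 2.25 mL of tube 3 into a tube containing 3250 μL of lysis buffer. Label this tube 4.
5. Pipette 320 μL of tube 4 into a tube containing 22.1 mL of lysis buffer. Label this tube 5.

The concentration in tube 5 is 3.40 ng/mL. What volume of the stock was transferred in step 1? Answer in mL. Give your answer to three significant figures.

Step 1: v brought to 12 mL → factor = 12 mL/v
Step 2: 7-fold → factor 7
Step 3: 3.25 mL brought to 47.9 mL → factor 47.9/3.25 = 14.738
Step 4: 2.25 mL + 3250 μL = 5.5 mL total → factor 5.5/2.25 = 2.4444
Step 5: 320 μL + 22.1 mL = 22420 μL total → factor 22420/320 = 70.062
Product of known-step factors = 17669
Overall factor = 1.00 mg/mL / (3.40 ng/mL) = 2.9412 × 10^5
Step-1 factor = 2.9412 × 10^5 / 17669 = 16.646
v = 12 mL / 16.646 = 0.721 mL

0.721 mL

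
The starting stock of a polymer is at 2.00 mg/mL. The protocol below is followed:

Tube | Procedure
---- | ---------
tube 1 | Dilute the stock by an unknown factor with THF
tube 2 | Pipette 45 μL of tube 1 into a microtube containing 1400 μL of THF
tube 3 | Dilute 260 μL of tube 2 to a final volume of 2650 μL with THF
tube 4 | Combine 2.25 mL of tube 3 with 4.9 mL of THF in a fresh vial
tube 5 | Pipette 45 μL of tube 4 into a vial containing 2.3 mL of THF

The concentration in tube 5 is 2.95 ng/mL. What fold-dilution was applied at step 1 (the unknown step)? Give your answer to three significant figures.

12.5-fold

Step 1: unknown factor x
Step 2: 45 μL + 1400 μL = 1445 μL total → factor 1445/45 = 32.111
Step 3: 260 μL brought to 2650 μL → factor 2650/260 = 10.192
Step 4: 2.25 mL + 4.9 mL = 7.15 mL total → factor 7.15/2.25 = 3.1778
Step 5: 45 μL + 2.3 mL = 2345 μL total → factor 2345/45 = 52.111
Product of known-step factors = 54198
Overall factor = 2.00 mg/mL / (2.95 ng/mL) = 6.7797 × 10^5
x = 6.7797 × 10^5 / 54198 = 12.5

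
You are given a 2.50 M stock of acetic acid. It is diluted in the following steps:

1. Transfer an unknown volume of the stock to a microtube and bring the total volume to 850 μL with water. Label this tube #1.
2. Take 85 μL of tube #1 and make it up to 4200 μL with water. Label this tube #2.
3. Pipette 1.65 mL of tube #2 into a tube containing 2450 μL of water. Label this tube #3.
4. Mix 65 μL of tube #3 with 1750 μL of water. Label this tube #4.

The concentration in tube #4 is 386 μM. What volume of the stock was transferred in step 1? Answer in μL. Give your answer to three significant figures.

Step 1: v brought to 850 μL → factor = 850 μL/v
Step 2: 85 μL brought to 4200 μL → factor 4200/85 = 49.412
Step 3: 1.65 mL + 2450 μL = 4.1 mL total → factor 4.1/1.65 = 2.4848
Step 4: 65 μL + 1750 μL = 1815 μL total → factor 1815/65 = 27.923
Product of known-step factors = 3428.4
Overall factor = 2.50 M / (386 μM) = 6476.7
Step-1 factor = 6476.7 / 3428.4 = 1.8891
v = 850 μL / 1.8891 = 450 μL

450 μL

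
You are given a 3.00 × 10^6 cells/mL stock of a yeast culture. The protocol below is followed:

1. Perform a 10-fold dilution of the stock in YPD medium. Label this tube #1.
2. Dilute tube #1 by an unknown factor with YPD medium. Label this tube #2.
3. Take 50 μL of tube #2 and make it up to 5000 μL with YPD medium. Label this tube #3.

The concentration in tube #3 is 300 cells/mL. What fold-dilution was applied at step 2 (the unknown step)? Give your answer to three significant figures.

Step 1: 10-fold → factor 10
Step 2: unknown factor x
Step 3: 50 μL brought to 5000 μL → factor 5000/50 = 100
Product of known-step factors = 1000
Overall factor = 3.00 × 10^6 cells/mL / (300 cells/mL) = 10000
x = 10000 / 1000 = 10.0

10.0-fold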